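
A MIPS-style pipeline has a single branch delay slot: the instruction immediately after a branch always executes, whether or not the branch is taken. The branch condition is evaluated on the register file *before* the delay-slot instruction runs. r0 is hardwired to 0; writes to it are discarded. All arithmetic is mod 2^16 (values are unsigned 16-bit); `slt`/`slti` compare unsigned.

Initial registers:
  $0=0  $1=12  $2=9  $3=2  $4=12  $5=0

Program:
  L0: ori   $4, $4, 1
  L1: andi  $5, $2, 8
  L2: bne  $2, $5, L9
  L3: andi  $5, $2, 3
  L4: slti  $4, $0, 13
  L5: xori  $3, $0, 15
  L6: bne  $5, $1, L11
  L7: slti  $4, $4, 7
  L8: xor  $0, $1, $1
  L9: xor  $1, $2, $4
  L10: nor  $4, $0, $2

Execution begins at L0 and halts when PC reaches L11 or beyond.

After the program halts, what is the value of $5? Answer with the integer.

1

  step pc=0: ori   $4, $4, 1  regs=(0,12,9,2,13,0)
  step pc=1: andi  $5, $2, 8  regs=(0,12,9,2,13,8)
  step pc=2: bne  $2, $5, L9  cond=T  regs=(0,12,9,2,13,8)
  step pc=3: andi  $5, $2, 3  regs=(0,12,9,2,13,1)
  step pc=9: xor  $1, $2, $4  regs=(0,4,9,2,13,1)
  step pc=10: nor  $4, $0, $2  regs=(0,4,9,2,65526,1)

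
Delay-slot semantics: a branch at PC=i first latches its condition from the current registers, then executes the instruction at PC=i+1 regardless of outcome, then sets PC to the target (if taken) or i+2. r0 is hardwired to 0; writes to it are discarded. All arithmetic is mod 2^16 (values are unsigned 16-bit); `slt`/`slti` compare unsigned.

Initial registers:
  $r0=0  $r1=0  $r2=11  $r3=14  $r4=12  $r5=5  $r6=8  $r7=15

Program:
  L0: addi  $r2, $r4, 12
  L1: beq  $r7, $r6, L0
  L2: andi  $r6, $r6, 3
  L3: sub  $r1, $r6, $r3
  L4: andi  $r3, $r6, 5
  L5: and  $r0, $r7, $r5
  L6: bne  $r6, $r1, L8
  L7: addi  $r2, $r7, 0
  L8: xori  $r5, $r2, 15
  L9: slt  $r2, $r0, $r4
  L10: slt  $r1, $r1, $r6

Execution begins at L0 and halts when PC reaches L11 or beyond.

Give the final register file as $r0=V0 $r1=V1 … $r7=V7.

$r0=0 $r1=0 $r2=1 $r3=0 $r4=12 $r5=0 $r6=0 $r7=15

#0 addi  $r2, $r4, 12 ; 0/0/24/14/12/5/8/15
#1 beq  $r7, $r6, L0 ; 0/0/24/14/12/5/8/15 ; →fallthru
#2 andi  $r6, $r6, 3 ; 0/0/24/14/12/5/0/15
#3 sub  $r1, $r6, $r3 ; 0/65522/24/14/12/5/0/15
#4 andi  $r3, $r6, 5 ; 0/65522/24/0/12/5/0/15
#5 and  $r0, $r7, $r5 ; 0/65522/24/0/12/5/0/15
#6 bne  $r6, $r1, L8 ; 0/65522/24/0/12/5/0/15 ; →target
#7 addi  $r2, $r7, 0 ; 0/65522/15/0/12/5/0/15
#8 xori  $r5, $r2, 15 ; 0/65522/15/0/12/0/0/15
#9 slt  $r2, $r0, $r4 ; 0/65522/1/0/12/0/0/15
#10 slt  $r1, $r1, $r6 ; 0/0/1/0/12/0/0/15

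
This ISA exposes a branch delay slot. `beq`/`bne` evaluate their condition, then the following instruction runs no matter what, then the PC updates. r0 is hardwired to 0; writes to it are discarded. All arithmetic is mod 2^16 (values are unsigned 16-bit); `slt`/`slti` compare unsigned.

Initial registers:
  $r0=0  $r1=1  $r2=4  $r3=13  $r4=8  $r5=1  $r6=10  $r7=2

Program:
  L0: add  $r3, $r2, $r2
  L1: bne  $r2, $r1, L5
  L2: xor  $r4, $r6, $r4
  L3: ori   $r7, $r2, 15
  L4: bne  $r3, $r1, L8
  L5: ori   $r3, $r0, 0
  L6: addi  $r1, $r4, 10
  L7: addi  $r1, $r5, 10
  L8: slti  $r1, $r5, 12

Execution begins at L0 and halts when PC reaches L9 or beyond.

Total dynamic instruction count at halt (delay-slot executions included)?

  step pc=0: add  $r3, $r2, $r2  regs=(0,1,4,8,8,1,10,2)
  step pc=1: bne  $r2, $r1, L5  cond=T  regs=(0,1,4,8,8,1,10,2)
  step pc=2: xor  $r4, $r6, $r4  regs=(0,1,4,8,2,1,10,2)
  step pc=5: ori   $r3, $r0, 0  regs=(0,1,4,0,2,1,10,2)
  step pc=6: addi  $r1, $r4, 10  regs=(0,12,4,0,2,1,10,2)
  step pc=7: addi  $r1, $r5, 10  regs=(0,11,4,0,2,1,10,2)
  step pc=8: slti  $r1, $r5, 12  regs=(0,1,4,0,2,1,10,2)

7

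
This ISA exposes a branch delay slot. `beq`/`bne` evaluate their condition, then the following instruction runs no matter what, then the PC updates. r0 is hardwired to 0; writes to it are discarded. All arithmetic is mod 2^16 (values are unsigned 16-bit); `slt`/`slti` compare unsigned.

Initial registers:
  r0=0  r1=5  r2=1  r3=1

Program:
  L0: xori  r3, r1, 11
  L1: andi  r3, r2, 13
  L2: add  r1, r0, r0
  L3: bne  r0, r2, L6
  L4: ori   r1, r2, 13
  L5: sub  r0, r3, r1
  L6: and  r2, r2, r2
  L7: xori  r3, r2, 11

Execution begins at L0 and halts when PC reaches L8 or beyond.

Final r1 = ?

13

PC=0  xori  r3, r1, 11       | r0=0 r1=5 r2=1 r3=14
PC=1  andi  r3, r2, 13       | r0=0 r1=5 r2=1 r3=1
PC=2  add  r1, r0, r0        | r0=0 r1=0 r2=1 r3=1
PC=3  bne  r0, r2, L6        | r0=0 r1=0 r2=1 r3=1  [TAKEN]
PC=4  ori   r1, r2, 13       | r0=0 r1=13 r2=1 r3=1
PC=6  and  r2, r2, r2        | r0=0 r1=13 r2=1 r3=1
PC=7  xori  r3, r2, 11       | r0=0 r1=13 r2=1 r3=10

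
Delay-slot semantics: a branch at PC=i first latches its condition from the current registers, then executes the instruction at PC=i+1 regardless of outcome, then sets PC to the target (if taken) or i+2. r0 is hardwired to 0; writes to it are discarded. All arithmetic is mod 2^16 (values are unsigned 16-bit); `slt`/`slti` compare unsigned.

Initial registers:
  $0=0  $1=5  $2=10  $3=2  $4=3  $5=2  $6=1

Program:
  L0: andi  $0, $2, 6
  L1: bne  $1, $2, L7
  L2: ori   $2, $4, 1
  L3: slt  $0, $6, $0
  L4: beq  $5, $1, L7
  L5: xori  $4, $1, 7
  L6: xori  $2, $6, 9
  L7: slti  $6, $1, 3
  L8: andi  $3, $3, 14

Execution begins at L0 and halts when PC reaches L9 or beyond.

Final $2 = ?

3

#0 andi  $0, $2, 6 ; 0/5/10/2/3/2/1
#1 bne  $1, $2, L7 ; 0/5/10/2/3/2/1 ; →target
#2 ori   $2, $4, 1 ; 0/5/3/2/3/2/1
#7 slti  $6, $1, 3 ; 0/5/3/2/3/2/0
#8 andi  $3, $3, 14 ; 0/5/3/2/3/2/0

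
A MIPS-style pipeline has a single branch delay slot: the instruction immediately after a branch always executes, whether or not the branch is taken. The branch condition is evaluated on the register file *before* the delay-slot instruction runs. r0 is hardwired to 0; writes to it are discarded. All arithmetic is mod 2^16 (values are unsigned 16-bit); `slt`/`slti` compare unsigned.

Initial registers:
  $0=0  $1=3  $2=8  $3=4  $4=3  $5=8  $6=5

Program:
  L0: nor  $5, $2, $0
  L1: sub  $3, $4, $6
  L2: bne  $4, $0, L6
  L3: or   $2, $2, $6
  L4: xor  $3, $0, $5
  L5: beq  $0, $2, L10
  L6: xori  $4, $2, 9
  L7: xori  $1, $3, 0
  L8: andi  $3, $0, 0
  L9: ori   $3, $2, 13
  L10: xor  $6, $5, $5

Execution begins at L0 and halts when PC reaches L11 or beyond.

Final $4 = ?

4

  step pc=0: nor  $5, $2, $0  regs=(0,3,8,4,3,65527,5)
  step pc=1: sub  $3, $4, $6  regs=(0,3,8,65534,3,65527,5)
  step pc=2: bne  $4, $0, L6  cond=T  regs=(0,3,8,65534,3,65527,5)
  step pc=3: or   $2, $2, $6  regs=(0,3,13,65534,3,65527,5)
  step pc=6: xori  $4, $2, 9  regs=(0,3,13,65534,4,65527,5)
  step pc=7: xori  $1, $3, 0  regs=(0,65534,13,65534,4,65527,5)
  step pc=8: andi  $3, $0, 0  regs=(0,65534,13,0,4,65527,5)
  step pc=9: ori   $3, $2, 13  regs=(0,65534,13,13,4,65527,5)
  step pc=10: xor  $6, $5, $5  regs=(0,65534,13,13,4,65527,0)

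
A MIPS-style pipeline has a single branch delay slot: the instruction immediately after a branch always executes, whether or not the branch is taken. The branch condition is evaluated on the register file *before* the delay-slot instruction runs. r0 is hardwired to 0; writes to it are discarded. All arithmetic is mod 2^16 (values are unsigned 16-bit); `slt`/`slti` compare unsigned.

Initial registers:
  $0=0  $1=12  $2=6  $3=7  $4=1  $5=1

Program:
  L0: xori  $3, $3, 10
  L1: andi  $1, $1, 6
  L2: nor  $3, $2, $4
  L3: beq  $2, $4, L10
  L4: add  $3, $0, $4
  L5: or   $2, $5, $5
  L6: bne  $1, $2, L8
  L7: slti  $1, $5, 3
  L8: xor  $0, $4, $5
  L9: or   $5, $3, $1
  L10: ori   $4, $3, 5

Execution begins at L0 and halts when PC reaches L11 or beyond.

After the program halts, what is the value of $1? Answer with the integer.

PC=0  xori  $3, $3, 10       | $0=0 $1=12 $2=6 $3=13 $4=1 $5=1
PC=1  andi  $1, $1, 6        | $0=0 $1=4 $2=6 $3=13 $4=1 $5=1
PC=2  nor  $3, $2, $4        | $0=0 $1=4 $2=6 $3=65528 $4=1 $5=1
PC=3  beq  $2, $4, L10       | $0=0 $1=4 $2=6 $3=65528 $4=1 $5=1  [not taken]
PC=4  add  $3, $0, $4        | $0=0 $1=4 $2=6 $3=1 $4=1 $5=1
PC=5  or   $2, $5, $5        | $0=0 $1=4 $2=1 $3=1 $4=1 $5=1
PC=6  bne  $1, $2, L8        | $0=0 $1=4 $2=1 $3=1 $4=1 $5=1  [TAKEN]
PC=7  slti  $1, $5, 3        | $0=0 $1=1 $2=1 $3=1 $4=1 $5=1
PC=8  xor  $0, $4, $5        | $0=0 $1=1 $2=1 $3=1 $4=1 $5=1
PC=9  or   $5, $3, $1        | $0=0 $1=1 $2=1 $3=1 $4=1 $5=1
PC=10 ori   $4, $3, 5        | $0=0 $1=1 $2=1 $3=1 $4=5 $5=1

1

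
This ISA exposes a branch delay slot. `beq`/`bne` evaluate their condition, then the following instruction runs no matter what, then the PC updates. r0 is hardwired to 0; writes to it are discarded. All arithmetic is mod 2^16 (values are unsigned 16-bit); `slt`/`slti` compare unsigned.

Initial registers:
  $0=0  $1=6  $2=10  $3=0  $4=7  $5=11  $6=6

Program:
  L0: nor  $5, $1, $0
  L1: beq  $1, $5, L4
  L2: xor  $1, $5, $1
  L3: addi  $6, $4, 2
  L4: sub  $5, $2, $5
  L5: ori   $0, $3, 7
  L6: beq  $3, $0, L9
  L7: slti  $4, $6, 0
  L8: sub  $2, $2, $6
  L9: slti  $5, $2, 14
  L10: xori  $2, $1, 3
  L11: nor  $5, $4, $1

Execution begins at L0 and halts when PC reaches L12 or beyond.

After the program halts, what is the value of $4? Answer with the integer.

0

PC=0  nor  $5, $1, $0        | $0=0 $1=6 $2=10 $3=0 $4=7 $5=65529 $6=6
PC=1  beq  $1, $5, L4        | $0=0 $1=6 $2=10 $3=0 $4=7 $5=65529 $6=6  [not taken]
PC=2  xor  $1, $5, $1        | $0=0 $1=65535 $2=10 $3=0 $4=7 $5=65529 $6=6
PC=3  addi  $6, $4, 2        | $0=0 $1=65535 $2=10 $3=0 $4=7 $5=65529 $6=9
PC=4  sub  $5, $2, $5        | $0=0 $1=65535 $2=10 $3=0 $4=7 $5=17 $6=9
PC=5  ori   $0, $3, 7        | $0=0 $1=65535 $2=10 $3=0 $4=7 $5=17 $6=9
PC=6  beq  $3, $0, L9        | $0=0 $1=65535 $2=10 $3=0 $4=7 $5=17 $6=9  [TAKEN]
PC=7  slti  $4, $6, 0        | $0=0 $1=65535 $2=10 $3=0 $4=0 $5=17 $6=9
PC=9  slti  $5, $2, 14       | $0=0 $1=65535 $2=10 $3=0 $4=0 $5=1 $6=9
PC=10 xori  $2, $1, 3        | $0=0 $1=65535 $2=65532 $3=0 $4=0 $5=1 $6=9
PC=11 nor  $5, $4, $1        | $0=0 $1=65535 $2=65532 $3=0 $4=0 $5=0 $6=9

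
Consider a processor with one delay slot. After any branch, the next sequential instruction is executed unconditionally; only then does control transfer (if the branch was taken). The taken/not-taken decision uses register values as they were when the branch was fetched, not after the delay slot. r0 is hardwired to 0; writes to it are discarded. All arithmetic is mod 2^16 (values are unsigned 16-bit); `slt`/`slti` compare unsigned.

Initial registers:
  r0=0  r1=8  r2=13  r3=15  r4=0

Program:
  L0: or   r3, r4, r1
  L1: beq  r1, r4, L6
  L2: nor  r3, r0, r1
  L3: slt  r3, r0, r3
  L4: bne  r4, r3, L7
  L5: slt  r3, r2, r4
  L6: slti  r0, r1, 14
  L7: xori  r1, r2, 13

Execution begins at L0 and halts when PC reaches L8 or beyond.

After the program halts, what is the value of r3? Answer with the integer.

#0 or   r3, r4, r1 ; 0/8/13/8/0
#1 beq  r1, r4, L6 ; 0/8/13/8/0 ; →fallthru
#2 nor  r3, r0, r1 ; 0/8/13/65527/0
#3 slt  r3, r0, r3 ; 0/8/13/1/0
#4 bne  r4, r3, L7 ; 0/8/13/1/0 ; →target
#5 slt  r3, r2, r4 ; 0/8/13/0/0
#7 xori  r1, r2, 13 ; 0/0/13/0/0

0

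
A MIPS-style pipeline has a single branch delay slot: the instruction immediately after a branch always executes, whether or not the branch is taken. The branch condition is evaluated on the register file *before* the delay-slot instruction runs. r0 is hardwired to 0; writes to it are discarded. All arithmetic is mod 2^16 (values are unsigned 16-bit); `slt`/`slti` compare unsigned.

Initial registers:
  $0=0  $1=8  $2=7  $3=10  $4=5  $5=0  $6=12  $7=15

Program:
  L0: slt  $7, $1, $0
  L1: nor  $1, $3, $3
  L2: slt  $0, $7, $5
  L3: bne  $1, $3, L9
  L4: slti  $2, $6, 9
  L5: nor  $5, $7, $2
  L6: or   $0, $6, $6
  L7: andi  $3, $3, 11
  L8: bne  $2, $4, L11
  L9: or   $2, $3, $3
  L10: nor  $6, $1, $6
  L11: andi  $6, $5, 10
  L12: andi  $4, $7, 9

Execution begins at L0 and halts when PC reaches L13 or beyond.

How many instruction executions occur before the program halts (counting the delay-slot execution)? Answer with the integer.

9

PC=0  slt  $7, $1, $0        | $0=0 $1=8 $2=7 $3=10 $4=5 $5=0 $6=12 $7=0
PC=1  nor  $1, $3, $3        | $0=0 $1=65525 $2=7 $3=10 $4=5 $5=0 $6=12 $7=0
PC=2  slt  $0, $7, $5        | $0=0 $1=65525 $2=7 $3=10 $4=5 $5=0 $6=12 $7=0
PC=3  bne  $1, $3, L9        | $0=0 $1=65525 $2=7 $3=10 $4=5 $5=0 $6=12 $7=0  [TAKEN]
PC=4  slti  $2, $6, 9        | $0=0 $1=65525 $2=0 $3=10 $4=5 $5=0 $6=12 $7=0
PC=9  or   $2, $3, $3        | $0=0 $1=65525 $2=10 $3=10 $4=5 $5=0 $6=12 $7=0
PC=10 nor  $6, $1, $6        | $0=0 $1=65525 $2=10 $3=10 $4=5 $5=0 $6=2 $7=0
PC=11 andi  $6, $5, 10       | $0=0 $1=65525 $2=10 $3=10 $4=5 $5=0 $6=0 $7=0
PC=12 andi  $4, $7, 9        | $0=0 $1=65525 $2=10 $3=10 $4=0 $5=0 $6=0 $7=0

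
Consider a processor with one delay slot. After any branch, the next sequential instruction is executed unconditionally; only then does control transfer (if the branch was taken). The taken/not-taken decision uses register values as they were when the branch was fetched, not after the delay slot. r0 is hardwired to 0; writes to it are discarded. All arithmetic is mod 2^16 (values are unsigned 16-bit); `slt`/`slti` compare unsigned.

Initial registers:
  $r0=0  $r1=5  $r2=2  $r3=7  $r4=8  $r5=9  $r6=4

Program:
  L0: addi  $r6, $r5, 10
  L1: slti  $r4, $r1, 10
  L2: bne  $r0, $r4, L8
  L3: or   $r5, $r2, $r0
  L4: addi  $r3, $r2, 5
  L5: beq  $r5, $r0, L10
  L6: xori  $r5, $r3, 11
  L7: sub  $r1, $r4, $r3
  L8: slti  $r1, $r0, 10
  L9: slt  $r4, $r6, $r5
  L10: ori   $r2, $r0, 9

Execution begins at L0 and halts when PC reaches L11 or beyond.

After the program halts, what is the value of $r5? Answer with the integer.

2

[0] addi  $r6, $r5, 10  →  {$r0:0, $r1:5, $r2:2, $r3:7, $r4:8, $r5:9, $r6:19}
[1] slti  $r4, $r1, 10  →  {$r0:0, $r1:5, $r2:2, $r3:7, $r4:1, $r5:9, $r6:19}
[2] bne  $r0, $r4, L8  →  {$r0:0, $r1:5, $r2:2, $r3:7, $r4:1, $r5:9, $r6:19}  ⟨branch taken⟩
[3] or   $r5, $r2, $r0  →  {$r0:0, $r1:5, $r2:2, $r3:7, $r4:1, $r5:2, $r6:19}
[8] slti  $r1, $r0, 10  →  {$r0:0, $r1:1, $r2:2, $r3:7, $r4:1, $r5:2, $r6:19}
[9] slt  $r4, $r6, $r5  →  {$r0:0, $r1:1, $r2:2, $r3:7, $r4:0, $r5:2, $r6:19}
[10] ori   $r2, $r0, 9  →  {$r0:0, $r1:1, $r2:9, $r3:7, $r4:0, $r5:2, $r6:19}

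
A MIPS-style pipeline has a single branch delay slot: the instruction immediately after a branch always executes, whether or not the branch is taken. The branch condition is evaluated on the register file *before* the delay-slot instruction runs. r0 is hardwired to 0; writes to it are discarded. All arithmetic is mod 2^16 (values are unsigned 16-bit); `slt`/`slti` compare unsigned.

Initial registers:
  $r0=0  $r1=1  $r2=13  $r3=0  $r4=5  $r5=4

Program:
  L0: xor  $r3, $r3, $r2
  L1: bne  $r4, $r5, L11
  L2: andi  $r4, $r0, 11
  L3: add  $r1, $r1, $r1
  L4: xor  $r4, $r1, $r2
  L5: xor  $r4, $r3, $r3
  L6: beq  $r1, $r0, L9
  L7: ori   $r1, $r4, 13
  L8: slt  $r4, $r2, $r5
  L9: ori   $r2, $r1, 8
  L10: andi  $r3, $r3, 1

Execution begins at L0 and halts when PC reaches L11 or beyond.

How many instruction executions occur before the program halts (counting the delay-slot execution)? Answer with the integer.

[0] xor  $r3, $r3, $r2  →  {$r0:0, $r1:1, $r2:13, $r3:13, $r4:5, $r5:4}
[1] bne  $r4, $r5, L11  →  {$r0:0, $r1:1, $r2:13, $r3:13, $r4:5, $r5:4}  ⟨branch taken⟩
[2] andi  $r4, $r0, 11  →  {$r0:0, $r1:1, $r2:13, $r3:13, $r4:0, $r5:4}

3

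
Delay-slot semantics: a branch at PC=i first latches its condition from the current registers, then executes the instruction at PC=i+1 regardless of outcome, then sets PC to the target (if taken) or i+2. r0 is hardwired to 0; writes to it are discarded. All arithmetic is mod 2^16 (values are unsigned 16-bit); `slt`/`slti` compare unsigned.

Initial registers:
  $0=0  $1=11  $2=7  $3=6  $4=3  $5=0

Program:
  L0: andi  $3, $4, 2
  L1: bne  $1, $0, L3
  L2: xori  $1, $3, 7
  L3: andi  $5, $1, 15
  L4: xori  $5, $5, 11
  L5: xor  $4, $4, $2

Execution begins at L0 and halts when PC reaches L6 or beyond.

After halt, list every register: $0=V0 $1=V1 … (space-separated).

$0=0 $1=5 $2=7 $3=2 $4=4 $5=14

#0 andi  $3, $4, 2 ; 0/11/7/2/3/0
#1 bne  $1, $0, L3 ; 0/11/7/2/3/0 ; →target
#2 xori  $1, $3, 7 ; 0/5/7/2/3/0
#3 andi  $5, $1, 15 ; 0/5/7/2/3/5
#4 xori  $5, $5, 11 ; 0/5/7/2/3/14
#5 xor  $4, $4, $2 ; 0/5/7/2/4/14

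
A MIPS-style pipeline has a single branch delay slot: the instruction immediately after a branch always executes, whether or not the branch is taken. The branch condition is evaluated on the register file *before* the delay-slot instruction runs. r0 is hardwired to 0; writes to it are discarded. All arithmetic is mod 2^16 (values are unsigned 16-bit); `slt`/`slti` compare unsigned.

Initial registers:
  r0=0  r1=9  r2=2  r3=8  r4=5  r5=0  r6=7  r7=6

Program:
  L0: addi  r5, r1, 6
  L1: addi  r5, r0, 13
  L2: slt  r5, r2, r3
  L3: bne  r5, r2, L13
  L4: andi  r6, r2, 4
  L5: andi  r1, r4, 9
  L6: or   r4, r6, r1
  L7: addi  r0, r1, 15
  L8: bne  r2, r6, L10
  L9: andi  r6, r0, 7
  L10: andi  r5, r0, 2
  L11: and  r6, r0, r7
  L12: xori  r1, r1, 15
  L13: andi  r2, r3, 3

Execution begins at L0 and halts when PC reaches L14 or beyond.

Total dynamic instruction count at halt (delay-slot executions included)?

[0] addi  r5, r1, 6  →  {r0:0, r1:9, r2:2, r3:8, r4:5, r5:15, r6:7, r7:6}
[1] addi  r5, r0, 13  →  {r0:0, r1:9, r2:2, r3:8, r4:5, r5:13, r6:7, r7:6}
[2] slt  r5, r2, r3  →  {r0:0, r1:9, r2:2, r3:8, r4:5, r5:1, r6:7, r7:6}
[3] bne  r5, r2, L13  →  {r0:0, r1:9, r2:2, r3:8, r4:5, r5:1, r6:7, r7:6}  ⟨branch taken⟩
[4] andi  r6, r2, 4  →  {r0:0, r1:9, r2:2, r3:8, r4:5, r5:1, r6:0, r7:6}
[13] andi  r2, r3, 3  →  {r0:0, r1:9, r2:0, r3:8, r4:5, r5:1, r6:0, r7:6}

6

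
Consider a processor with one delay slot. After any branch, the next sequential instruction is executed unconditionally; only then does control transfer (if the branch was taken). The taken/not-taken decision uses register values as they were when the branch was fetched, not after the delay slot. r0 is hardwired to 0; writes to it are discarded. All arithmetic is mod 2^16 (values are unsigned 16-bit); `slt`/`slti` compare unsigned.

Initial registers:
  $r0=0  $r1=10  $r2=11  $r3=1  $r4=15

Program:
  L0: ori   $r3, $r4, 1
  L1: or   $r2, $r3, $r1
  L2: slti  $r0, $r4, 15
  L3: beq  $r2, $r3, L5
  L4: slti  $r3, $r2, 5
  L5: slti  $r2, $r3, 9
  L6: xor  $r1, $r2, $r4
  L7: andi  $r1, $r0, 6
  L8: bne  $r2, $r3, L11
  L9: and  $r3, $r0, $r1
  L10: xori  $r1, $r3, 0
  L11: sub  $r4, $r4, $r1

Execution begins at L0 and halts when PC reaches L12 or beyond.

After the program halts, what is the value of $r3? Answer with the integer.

#0 ori   $r3, $r4, 1 ; 0/10/11/15/15
#1 or   $r2, $r3, $r1 ; 0/10/15/15/15
#2 slti  $r0, $r4, 15 ; 0/10/15/15/15
#3 beq  $r2, $r3, L5 ; 0/10/15/15/15 ; →target
#4 slti  $r3, $r2, 5 ; 0/10/15/0/15
#5 slti  $r2, $r3, 9 ; 0/10/1/0/15
#6 xor  $r1, $r2, $r4 ; 0/14/1/0/15
#7 andi  $r1, $r0, 6 ; 0/0/1/0/15
#8 bne  $r2, $r3, L11 ; 0/0/1/0/15 ; →target
#9 and  $r3, $r0, $r1 ; 0/0/1/0/15
#11 sub  $r4, $r4, $r1 ; 0/0/1/0/15

0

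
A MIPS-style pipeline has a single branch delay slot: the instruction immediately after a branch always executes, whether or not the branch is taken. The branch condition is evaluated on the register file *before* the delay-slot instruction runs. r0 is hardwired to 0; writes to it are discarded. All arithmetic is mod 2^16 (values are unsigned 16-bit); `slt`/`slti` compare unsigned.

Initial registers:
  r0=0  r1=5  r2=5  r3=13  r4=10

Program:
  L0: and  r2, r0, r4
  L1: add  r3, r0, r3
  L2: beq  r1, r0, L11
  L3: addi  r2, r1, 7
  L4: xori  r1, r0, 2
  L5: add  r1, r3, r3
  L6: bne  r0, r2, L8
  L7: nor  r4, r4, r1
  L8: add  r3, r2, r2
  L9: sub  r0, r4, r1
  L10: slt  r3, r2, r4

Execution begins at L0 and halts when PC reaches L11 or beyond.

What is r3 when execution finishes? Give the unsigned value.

  step pc=0: and  r2, r0, r4  regs=(0,5,0,13,10)
  step pc=1: add  r3, r0, r3  regs=(0,5,0,13,10)
  step pc=2: beq  r1, r0, L11  cond=F  regs=(0,5,0,13,10)
  step pc=3: addi  r2, r1, 7  regs=(0,5,12,13,10)
  step pc=4: xori  r1, r0, 2  regs=(0,2,12,13,10)
  step pc=5: add  r1, r3, r3  regs=(0,26,12,13,10)
  step pc=6: bne  r0, r2, L8  cond=T  regs=(0,26,12,13,10)
  step pc=7: nor  r4, r4, r1  regs=(0,26,12,13,65509)
  step pc=8: add  r3, r2, r2  regs=(0,26,12,24,65509)
  step pc=9: sub  r0, r4, r1  regs=(0,26,12,24,65509)
  step pc=10: slt  r3, r2, r4  regs=(0,26,12,1,65509)

1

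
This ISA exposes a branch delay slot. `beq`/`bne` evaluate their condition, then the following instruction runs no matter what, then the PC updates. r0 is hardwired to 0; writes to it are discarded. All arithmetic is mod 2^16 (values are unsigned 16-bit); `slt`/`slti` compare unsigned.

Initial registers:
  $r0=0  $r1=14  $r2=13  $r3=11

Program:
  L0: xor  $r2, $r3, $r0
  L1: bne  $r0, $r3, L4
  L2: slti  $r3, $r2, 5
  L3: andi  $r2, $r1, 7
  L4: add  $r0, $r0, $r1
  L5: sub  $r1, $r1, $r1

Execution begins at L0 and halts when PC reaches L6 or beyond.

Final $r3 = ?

  step pc=0: xor  $r2, $r3, $r0  regs=(0,14,11,11)
  step pc=1: bne  $r0, $r3, L4  cond=T  regs=(0,14,11,11)
  step pc=2: slti  $r3, $r2, 5  regs=(0,14,11,0)
  step pc=4: add  $r0, $r0, $r1  regs=(0,14,11,0)
  step pc=5: sub  $r1, $r1, $r1  regs=(0,0,11,0)

0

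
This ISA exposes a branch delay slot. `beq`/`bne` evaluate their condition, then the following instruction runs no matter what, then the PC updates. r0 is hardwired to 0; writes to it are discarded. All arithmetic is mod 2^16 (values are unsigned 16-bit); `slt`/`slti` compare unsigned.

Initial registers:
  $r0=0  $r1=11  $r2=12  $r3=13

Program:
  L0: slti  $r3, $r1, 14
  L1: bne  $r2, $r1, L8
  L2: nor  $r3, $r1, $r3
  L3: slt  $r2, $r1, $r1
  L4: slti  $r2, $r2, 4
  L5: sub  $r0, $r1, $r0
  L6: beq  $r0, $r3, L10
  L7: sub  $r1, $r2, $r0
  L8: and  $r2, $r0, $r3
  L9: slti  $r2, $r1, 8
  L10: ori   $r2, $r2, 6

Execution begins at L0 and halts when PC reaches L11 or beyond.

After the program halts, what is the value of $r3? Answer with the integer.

#0 slti  $r3, $r1, 14 ; 0/11/12/1
#1 bne  $r2, $r1, L8 ; 0/11/12/1 ; →target
#2 nor  $r3, $r1, $r3 ; 0/11/12/65524
#8 and  $r2, $r0, $r3 ; 0/11/0/65524
#9 slti  $r2, $r1, 8 ; 0/11/0/65524
#10 ori   $r2, $r2, 6 ; 0/11/6/65524

65524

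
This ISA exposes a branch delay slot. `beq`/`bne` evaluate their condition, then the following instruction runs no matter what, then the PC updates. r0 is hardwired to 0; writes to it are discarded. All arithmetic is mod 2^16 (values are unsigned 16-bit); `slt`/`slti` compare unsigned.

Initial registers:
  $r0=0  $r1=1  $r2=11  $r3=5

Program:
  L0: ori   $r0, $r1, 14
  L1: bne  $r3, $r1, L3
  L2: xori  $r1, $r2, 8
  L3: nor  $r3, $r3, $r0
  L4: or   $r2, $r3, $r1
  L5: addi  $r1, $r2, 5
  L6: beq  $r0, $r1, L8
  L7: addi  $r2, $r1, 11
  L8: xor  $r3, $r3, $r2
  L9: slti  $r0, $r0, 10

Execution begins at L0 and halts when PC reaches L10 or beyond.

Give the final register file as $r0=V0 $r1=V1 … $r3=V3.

  step pc=0: ori   $r0, $r1, 14  regs=(0,1,11,5)
  step pc=1: bne  $r3, $r1, L3  cond=T  regs=(0,1,11,5)
  step pc=2: xori  $r1, $r2, 8  regs=(0,3,11,5)
  step pc=3: nor  $r3, $r3, $r0  regs=(0,3,11,65530)
  step pc=4: or   $r2, $r3, $r1  regs=(0,3,65531,65530)
  step pc=5: addi  $r1, $r2, 5  regs=(0,0,65531,65530)
  step pc=6: beq  $r0, $r1, L8  cond=T  regs=(0,0,65531,65530)
  step pc=7: addi  $r2, $r1, 11  regs=(0,0,11,65530)
  step pc=8: xor  $r3, $r3, $r2  regs=(0,0,11,65521)
  step pc=9: slti  $r0, $r0, 10  regs=(0,0,11,65521)

$r0=0 $r1=0 $r2=11 $r3=65521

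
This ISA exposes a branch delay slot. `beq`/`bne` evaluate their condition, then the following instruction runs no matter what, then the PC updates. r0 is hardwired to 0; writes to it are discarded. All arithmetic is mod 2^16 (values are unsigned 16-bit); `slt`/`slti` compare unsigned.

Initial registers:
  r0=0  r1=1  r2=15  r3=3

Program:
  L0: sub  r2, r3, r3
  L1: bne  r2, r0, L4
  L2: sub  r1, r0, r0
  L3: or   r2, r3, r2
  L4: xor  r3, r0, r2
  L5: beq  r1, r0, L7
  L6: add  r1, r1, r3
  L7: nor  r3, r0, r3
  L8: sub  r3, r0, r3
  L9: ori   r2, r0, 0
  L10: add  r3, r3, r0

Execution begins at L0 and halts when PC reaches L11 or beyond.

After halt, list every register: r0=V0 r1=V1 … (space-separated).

r0=0 r1=3 r2=0 r3=4

PC=0  sub  r2, r3, r3        | r0=0 r1=1 r2=0 r3=3
PC=1  bne  r2, r0, L4        | r0=0 r1=1 r2=0 r3=3  [not taken]
PC=2  sub  r1, r0, r0        | r0=0 r1=0 r2=0 r3=3
PC=3  or   r2, r3, r2        | r0=0 r1=0 r2=3 r3=3
PC=4  xor  r3, r0, r2        | r0=0 r1=0 r2=3 r3=3
PC=5  beq  r1, r0, L7        | r0=0 r1=0 r2=3 r3=3  [TAKEN]
PC=6  add  r1, r1, r3        | r0=0 r1=3 r2=3 r3=3
PC=7  nor  r3, r0, r3        | r0=0 r1=3 r2=3 r3=65532
PC=8  sub  r3, r0, r3        | r0=0 r1=3 r2=3 r3=4
PC=9  ori   r2, r0, 0        | r0=0 r1=3 r2=0 r3=4
PC=10 add  r3, r3, r0        | r0=0 r1=3 r2=0 r3=4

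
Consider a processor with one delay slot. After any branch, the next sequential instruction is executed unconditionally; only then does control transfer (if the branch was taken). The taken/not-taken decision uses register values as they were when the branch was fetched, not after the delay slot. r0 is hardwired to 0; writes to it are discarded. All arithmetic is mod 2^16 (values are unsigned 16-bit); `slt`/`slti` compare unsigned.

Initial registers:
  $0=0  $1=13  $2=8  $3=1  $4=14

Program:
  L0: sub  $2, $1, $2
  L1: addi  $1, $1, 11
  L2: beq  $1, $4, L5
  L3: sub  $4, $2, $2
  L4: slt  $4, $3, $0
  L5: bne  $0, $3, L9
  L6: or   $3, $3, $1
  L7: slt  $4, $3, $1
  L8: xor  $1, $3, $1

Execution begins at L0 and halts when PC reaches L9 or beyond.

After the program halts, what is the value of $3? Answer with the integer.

25

#0 sub  $2, $1, $2 ; 0/13/5/1/14
#1 addi  $1, $1, 11 ; 0/24/5/1/14
#2 beq  $1, $4, L5 ; 0/24/5/1/14 ; →fallthru
#3 sub  $4, $2, $2 ; 0/24/5/1/0
#4 slt  $4, $3, $0 ; 0/24/5/1/0
#5 bne  $0, $3, L9 ; 0/24/5/1/0 ; →target
#6 or   $3, $3, $1 ; 0/24/5/25/0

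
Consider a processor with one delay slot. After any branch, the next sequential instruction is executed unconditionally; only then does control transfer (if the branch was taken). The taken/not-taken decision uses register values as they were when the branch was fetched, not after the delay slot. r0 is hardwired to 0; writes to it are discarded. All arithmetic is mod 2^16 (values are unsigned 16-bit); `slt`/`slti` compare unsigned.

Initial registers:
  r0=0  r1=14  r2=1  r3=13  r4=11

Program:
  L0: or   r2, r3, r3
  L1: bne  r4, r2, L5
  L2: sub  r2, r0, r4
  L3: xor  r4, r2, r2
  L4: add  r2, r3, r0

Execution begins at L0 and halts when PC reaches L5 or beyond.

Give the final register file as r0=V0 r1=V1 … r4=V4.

r0=0 r1=14 r2=65525 r3=13 r4=11

  step pc=0: or   r2, r3, r3  regs=(0,14,13,13,11)
  step pc=1: bne  r4, r2, L5  cond=T  regs=(0,14,13,13,11)
  step pc=2: sub  r2, r0, r4  regs=(0,14,65525,13,11)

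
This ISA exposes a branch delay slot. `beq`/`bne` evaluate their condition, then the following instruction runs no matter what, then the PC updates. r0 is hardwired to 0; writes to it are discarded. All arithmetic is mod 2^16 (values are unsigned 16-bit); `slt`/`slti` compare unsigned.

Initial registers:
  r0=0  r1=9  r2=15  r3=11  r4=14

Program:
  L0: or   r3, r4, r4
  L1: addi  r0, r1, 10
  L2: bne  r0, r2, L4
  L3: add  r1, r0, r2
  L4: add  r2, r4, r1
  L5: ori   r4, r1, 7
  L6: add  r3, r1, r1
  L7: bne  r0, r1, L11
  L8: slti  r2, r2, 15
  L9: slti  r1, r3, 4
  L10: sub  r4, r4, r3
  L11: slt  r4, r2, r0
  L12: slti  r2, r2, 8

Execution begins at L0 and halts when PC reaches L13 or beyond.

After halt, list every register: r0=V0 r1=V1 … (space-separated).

r0=0 r1=15 r2=1 r3=30 r4=0

PC=0  or   r3, r4, r4        | r0=0 r1=9 r2=15 r3=14 r4=14
PC=1  addi  r0, r1, 10       | r0=0 r1=9 r2=15 r3=14 r4=14
PC=2  bne  r0, r2, L4        | r0=0 r1=9 r2=15 r3=14 r4=14  [TAKEN]
PC=3  add  r1, r0, r2        | r0=0 r1=15 r2=15 r3=14 r4=14
PC=4  add  r2, r4, r1        | r0=0 r1=15 r2=29 r3=14 r4=14
PC=5  ori   r4, r1, 7        | r0=0 r1=15 r2=29 r3=14 r4=15
PC=6  add  r3, r1, r1        | r0=0 r1=15 r2=29 r3=30 r4=15
PC=7  bne  r0, r1, L11       | r0=0 r1=15 r2=29 r3=30 r4=15  [TAKEN]
PC=8  slti  r2, r2, 15       | r0=0 r1=15 r2=0 r3=30 r4=15
PC=11 slt  r4, r2, r0        | r0=0 r1=15 r2=0 r3=30 r4=0
PC=12 slti  r2, r2, 8        | r0=0 r1=15 r2=1 r3=30 r4=0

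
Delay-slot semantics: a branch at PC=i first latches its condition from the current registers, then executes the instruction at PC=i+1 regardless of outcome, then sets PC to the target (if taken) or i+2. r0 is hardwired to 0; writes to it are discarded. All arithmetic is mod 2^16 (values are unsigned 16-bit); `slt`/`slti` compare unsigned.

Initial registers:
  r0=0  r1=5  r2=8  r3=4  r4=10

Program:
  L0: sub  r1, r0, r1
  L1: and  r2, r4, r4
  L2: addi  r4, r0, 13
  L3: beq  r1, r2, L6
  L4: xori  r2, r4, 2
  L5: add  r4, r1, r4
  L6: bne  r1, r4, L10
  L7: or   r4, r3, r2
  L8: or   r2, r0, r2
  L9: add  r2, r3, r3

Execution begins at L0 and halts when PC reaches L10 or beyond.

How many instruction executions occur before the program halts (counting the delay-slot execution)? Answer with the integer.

  step pc=0: sub  r1, r0, r1  regs=(0,65531,8,4,10)
  step pc=1: and  r2, r4, r4  regs=(0,65531,10,4,10)
  step pc=2: addi  r4, r0, 13  regs=(0,65531,10,4,13)
  step pc=3: beq  r1, r2, L6  cond=F  regs=(0,65531,10,4,13)
  step pc=4: xori  r2, r4, 2  regs=(0,65531,15,4,13)
  step pc=5: add  r4, r1, r4  regs=(0,65531,15,4,8)
  step pc=6: bne  r1, r4, L10  cond=T  regs=(0,65531,15,4,8)
  step pc=7: or   r4, r3, r2  regs=(0,65531,15,4,15)

8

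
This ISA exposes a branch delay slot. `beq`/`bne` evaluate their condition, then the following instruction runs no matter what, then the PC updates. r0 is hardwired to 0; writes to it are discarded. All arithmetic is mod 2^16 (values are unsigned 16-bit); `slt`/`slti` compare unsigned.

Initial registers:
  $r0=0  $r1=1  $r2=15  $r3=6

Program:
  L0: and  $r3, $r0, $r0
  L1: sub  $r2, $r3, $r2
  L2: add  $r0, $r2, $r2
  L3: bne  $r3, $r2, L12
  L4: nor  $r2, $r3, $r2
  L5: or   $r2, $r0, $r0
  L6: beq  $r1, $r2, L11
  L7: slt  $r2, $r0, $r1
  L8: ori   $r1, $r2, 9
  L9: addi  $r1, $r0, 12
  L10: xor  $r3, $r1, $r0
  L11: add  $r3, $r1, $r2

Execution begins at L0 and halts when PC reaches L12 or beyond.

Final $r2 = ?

14

PC=0  and  $r3, $r0, $r0     | $r0=0 $r1=1 $r2=15 $r3=0
PC=1  sub  $r2, $r3, $r2     | $r0=0 $r1=1 $r2=65521 $r3=0
PC=2  add  $r0, $r2, $r2     | $r0=0 $r1=1 $r2=65521 $r3=0
PC=3  bne  $r3, $r2, L12     | $r0=0 $r1=1 $r2=65521 $r3=0  [TAKEN]
PC=4  nor  $r2, $r3, $r2     | $r0=0 $r1=1 $r2=14 $r3=0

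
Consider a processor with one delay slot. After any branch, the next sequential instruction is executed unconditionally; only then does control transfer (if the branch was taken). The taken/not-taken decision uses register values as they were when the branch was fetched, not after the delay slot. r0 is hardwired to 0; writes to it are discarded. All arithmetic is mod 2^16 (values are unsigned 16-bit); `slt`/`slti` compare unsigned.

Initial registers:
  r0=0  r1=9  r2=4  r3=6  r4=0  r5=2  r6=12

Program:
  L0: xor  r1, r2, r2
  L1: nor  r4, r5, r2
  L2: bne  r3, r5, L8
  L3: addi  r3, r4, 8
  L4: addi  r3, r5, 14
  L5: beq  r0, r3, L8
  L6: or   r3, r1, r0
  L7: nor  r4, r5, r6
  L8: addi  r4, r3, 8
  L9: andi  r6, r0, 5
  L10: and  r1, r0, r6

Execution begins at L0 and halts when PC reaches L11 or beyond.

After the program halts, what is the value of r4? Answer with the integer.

  step pc=0: xor  r1, r2, r2  regs=(0,0,4,6,0,2,12)
  step pc=1: nor  r4, r5, r2  regs=(0,0,4,6,65529,2,12)
  step pc=2: bne  r3, r5, L8  cond=T  regs=(0,0,4,6,65529,2,12)
  step pc=3: addi  r3, r4, 8  regs=(0,0,4,1,65529,2,12)
  step pc=8: addi  r4, r3, 8  regs=(0,0,4,1,9,2,12)
  step pc=9: andi  r6, r0, 5  regs=(0,0,4,1,9,2,0)
  step pc=10: and  r1, r0, r6  regs=(0,0,4,1,9,2,0)

9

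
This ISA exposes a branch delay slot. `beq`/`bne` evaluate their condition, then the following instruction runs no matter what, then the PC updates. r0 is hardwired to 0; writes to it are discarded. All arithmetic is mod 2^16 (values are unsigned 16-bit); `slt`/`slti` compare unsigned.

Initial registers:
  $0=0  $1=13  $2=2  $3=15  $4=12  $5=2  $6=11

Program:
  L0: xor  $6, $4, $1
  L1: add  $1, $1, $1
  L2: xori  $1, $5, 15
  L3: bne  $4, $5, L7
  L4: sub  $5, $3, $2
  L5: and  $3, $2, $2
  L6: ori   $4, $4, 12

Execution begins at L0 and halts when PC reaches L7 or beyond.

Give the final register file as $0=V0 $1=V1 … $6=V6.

$0=0 $1=13 $2=2 $3=15 $4=12 $5=13 $6=1

#0 xor  $6, $4, $1 ; 0/13/2/15/12/2/1
#1 add  $1, $1, $1 ; 0/26/2/15/12/2/1
#2 xori  $1, $5, 15 ; 0/13/2/15/12/2/1
#3 bne  $4, $5, L7 ; 0/13/2/15/12/2/1 ; →target
#4 sub  $5, $3, $2 ; 0/13/2/15/12/13/1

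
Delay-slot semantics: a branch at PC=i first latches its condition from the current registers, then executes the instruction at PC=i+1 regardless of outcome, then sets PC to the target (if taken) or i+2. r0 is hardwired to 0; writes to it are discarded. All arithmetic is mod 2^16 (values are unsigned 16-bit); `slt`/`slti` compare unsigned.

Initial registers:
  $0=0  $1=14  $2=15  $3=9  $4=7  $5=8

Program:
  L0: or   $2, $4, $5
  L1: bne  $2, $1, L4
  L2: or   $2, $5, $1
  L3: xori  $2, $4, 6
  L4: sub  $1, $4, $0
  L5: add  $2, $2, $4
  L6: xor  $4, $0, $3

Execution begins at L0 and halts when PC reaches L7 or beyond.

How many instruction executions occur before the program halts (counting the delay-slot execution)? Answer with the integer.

6

PC=0  or   $2, $4, $5        | $0=0 $1=14 $2=15 $3=9 $4=7 $5=8
PC=1  bne  $2, $1, L4        | $0=0 $1=14 $2=15 $3=9 $4=7 $5=8  [TAKEN]
PC=2  or   $2, $5, $1        | $0=0 $1=14 $2=14 $3=9 $4=7 $5=8
PC=4  sub  $1, $4, $0        | $0=0 $1=7 $2=14 $3=9 $4=7 $5=8
PC=5  add  $2, $2, $4        | $0=0 $1=7 $2=21 $3=9 $4=7 $5=8
PC=6  xor  $4, $0, $3        | $0=0 $1=7 $2=21 $3=9 $4=9 $5=8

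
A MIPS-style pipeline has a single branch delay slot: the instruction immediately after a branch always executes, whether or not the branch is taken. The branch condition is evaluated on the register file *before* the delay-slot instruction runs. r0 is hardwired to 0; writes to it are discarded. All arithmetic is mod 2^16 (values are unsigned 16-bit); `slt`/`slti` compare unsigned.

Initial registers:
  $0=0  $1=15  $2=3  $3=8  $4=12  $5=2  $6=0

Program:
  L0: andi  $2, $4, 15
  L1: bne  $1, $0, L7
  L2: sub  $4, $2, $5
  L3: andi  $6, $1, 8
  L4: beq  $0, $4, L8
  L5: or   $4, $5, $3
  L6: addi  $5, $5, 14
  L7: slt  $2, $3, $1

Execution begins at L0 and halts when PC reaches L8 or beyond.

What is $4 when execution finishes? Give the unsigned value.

10

PC=0  andi  $2, $4, 15       | $0=0 $1=15 $2=12 $3=8 $4=12 $5=2 $6=0
PC=1  bne  $1, $0, L7        | $0=0 $1=15 $2=12 $3=8 $4=12 $5=2 $6=0  [TAKEN]
PC=2  sub  $4, $2, $5        | $0=0 $1=15 $2=12 $3=8 $4=10 $5=2 $6=0
PC=7  slt  $2, $3, $1        | $0=0 $1=15 $2=1 $3=8 $4=10 $5=2 $6=0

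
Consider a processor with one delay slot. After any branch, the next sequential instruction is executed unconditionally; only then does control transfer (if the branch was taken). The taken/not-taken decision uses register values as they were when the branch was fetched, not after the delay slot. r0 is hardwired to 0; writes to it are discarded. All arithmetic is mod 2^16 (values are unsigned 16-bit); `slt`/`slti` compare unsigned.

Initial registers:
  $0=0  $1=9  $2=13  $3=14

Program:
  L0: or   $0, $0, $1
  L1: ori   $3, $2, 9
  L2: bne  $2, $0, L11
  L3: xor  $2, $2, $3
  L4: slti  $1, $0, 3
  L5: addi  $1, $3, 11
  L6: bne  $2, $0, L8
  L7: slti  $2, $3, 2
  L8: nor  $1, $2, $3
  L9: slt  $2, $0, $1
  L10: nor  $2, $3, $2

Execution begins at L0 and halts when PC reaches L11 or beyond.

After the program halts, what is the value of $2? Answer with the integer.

[0] or   $0, $0, $1  →  {$0:0, $1:9, $2:13, $3:14}
[1] ori   $3, $2, 9  →  {$0:0, $1:9, $2:13, $3:13}
[2] bne  $2, $0, L11  →  {$0:0, $1:9, $2:13, $3:13}  ⟨branch taken⟩
[3] xor  $2, $2, $3  →  {$0:0, $1:9, $2:0, $3:13}

0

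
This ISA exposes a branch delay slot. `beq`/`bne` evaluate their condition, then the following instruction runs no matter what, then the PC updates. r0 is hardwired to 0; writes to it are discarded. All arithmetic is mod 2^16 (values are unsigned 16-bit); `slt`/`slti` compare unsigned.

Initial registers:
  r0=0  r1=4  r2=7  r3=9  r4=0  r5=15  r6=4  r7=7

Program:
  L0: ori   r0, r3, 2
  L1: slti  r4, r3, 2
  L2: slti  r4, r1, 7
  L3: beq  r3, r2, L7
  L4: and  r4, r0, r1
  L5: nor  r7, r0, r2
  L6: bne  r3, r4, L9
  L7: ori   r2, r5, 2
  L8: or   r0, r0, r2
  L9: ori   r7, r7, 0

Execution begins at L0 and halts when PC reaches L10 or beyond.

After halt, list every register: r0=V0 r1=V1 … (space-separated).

r0=0 r1=4 r2=15 r3=9 r4=0 r5=15 r6=4 r7=65528

PC=0  ori   r0, r3, 2        | r0=0 r1=4 r2=7 r3=9 r4=0 r5=15 r6=4 r7=7
PC=1  slti  r4, r3, 2        | r0=0 r1=4 r2=7 r3=9 r4=0 r5=15 r6=4 r7=7
PC=2  slti  r4, r1, 7        | r0=0 r1=4 r2=7 r3=9 r4=1 r5=15 r6=4 r7=7
PC=3  beq  r3, r2, L7        | r0=0 r1=4 r2=7 r3=9 r4=1 r5=15 r6=4 r7=7  [not taken]
PC=4  and  r4, r0, r1        | r0=0 r1=4 r2=7 r3=9 r4=0 r5=15 r6=4 r7=7
PC=5  nor  r7, r0, r2        | r0=0 r1=4 r2=7 r3=9 r4=0 r5=15 r6=4 r7=65528
PC=6  bne  r3, r4, L9        | r0=0 r1=4 r2=7 r3=9 r4=0 r5=15 r6=4 r7=65528  [TAKEN]
PC=7  ori   r2, r5, 2        | r0=0 r1=4 r2=15 r3=9 r4=0 r5=15 r6=4 r7=65528
PC=9  ori   r7, r7, 0        | r0=0 r1=4 r2=15 r3=9 r4=0 r5=15 r6=4 r7=65528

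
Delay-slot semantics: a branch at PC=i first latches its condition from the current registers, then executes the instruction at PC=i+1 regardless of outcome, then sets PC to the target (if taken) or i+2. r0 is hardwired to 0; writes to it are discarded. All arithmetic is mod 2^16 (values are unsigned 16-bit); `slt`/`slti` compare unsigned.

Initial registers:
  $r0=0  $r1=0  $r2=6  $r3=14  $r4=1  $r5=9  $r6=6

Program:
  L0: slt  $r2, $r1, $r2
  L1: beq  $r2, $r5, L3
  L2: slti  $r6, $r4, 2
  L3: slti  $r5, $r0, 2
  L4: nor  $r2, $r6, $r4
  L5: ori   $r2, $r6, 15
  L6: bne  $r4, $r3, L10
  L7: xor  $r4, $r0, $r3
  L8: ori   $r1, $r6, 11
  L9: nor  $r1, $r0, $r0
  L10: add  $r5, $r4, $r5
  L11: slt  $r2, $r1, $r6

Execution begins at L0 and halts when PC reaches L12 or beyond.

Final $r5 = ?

15

#0 slt  $r2, $r1, $r2 ; 0/0/1/14/1/9/6
#1 beq  $r2, $r5, L3 ; 0/0/1/14/1/9/6 ; →fallthru
#2 slti  $r6, $r4, 2 ; 0/0/1/14/1/9/1
#3 slti  $r5, $r0, 2 ; 0/0/1/14/1/1/1
#4 nor  $r2, $r6, $r4 ; 0/0/65534/14/1/1/1
#5 ori   $r2, $r6, 15 ; 0/0/15/14/1/1/1
#6 bne  $r4, $r3, L10 ; 0/0/15/14/1/1/1 ; →target
#7 xor  $r4, $r0, $r3 ; 0/0/15/14/14/1/1
#10 add  $r5, $r4, $r5 ; 0/0/15/14/14/15/1
#11 slt  $r2, $r1, $r6 ; 0/0/1/14/14/15/1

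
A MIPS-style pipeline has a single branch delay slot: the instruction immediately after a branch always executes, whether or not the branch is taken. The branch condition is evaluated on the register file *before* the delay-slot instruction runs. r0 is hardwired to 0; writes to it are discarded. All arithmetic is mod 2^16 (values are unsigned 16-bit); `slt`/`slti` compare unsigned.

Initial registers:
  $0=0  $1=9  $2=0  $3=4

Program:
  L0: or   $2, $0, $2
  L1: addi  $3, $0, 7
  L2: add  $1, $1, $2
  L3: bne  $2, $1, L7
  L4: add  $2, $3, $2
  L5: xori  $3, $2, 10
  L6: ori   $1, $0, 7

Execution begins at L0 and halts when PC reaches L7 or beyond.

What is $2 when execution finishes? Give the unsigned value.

#0 or   $2, $0, $2 ; 0/9/0/4
#1 addi  $3, $0, 7 ; 0/9/0/7
#2 add  $1, $1, $2 ; 0/9/0/7
#3 bne  $2, $1, L7 ; 0/9/0/7 ; →target
#4 add  $2, $3, $2 ; 0/9/7/7

7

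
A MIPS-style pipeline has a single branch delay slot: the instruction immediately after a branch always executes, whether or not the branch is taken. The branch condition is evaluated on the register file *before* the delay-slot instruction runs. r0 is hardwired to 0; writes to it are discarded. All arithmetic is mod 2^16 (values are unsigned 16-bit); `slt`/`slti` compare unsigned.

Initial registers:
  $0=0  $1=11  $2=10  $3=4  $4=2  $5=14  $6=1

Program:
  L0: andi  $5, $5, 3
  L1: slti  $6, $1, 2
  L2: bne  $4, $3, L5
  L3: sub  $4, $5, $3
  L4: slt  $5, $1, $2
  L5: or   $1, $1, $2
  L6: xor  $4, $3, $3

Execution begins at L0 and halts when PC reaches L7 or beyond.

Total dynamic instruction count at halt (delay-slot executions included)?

6

#0 andi  $5, $5, 3 ; 0/11/10/4/2/2/1
#1 slti  $6, $1, 2 ; 0/11/10/4/2/2/0
#2 bne  $4, $3, L5 ; 0/11/10/4/2/2/0 ; →target
#3 sub  $4, $5, $3 ; 0/11/10/4/65534/2/0
#5 or   $1, $1, $2 ; 0/11/10/4/65534/2/0
#6 xor  $4, $3, $3 ; 0/11/10/4/0/2/0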